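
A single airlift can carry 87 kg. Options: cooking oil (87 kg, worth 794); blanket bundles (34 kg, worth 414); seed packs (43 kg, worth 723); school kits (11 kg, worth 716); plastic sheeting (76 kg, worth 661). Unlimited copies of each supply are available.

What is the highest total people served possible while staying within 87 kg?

The ratio ordering already packs tightly: 7×school kits, 77 kg, 5012.
The spare 10 kg is too small for any remaining supply, and no exchange beats 5012.

5012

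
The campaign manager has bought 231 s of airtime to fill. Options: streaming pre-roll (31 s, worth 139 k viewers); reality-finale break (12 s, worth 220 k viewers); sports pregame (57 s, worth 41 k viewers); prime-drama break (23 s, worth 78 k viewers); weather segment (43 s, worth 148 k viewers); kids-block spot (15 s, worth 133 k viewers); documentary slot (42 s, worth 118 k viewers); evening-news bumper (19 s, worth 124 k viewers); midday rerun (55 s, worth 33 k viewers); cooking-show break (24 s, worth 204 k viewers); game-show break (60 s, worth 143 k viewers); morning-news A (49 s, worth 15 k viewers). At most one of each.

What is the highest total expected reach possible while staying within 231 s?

Filling by ratio: streaming pre-roll + reality-finale break + prime-drama break + weather segment + kids-block spot + documentary slot + evening-news bumper + cooking-show break for 1164, with 22 s left unused.
The 42 s tied up in documentary slot is better spent on game-show break — total rises to 1189 (227 s).
Next best is streaming pre-roll + reality-finale break + prime-drama break + weather segment + kids-block spot + documentary slot + evening-news bumper + cooking-show break at 1164 (209 s) — short by 25.

1189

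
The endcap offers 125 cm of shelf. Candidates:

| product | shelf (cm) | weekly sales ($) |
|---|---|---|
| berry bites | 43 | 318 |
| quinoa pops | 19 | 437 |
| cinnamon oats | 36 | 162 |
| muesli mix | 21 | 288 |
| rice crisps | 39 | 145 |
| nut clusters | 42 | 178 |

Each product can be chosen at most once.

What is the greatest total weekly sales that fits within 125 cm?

1221

By weekly sales per cm: quinoa pops 23.00, muesli mix 13.71, berry bites 7.40 lead.
A density-first pass picks berry bites + quinoa pops + cinnamon oats + muesli mix — 1205 at 119 cm.
Replace cinnamon oats with nut clusters: the trade gains 16 net, giving 1221 at 125 cm.
Every other selection either busts 125 cm or fails to beat 1221.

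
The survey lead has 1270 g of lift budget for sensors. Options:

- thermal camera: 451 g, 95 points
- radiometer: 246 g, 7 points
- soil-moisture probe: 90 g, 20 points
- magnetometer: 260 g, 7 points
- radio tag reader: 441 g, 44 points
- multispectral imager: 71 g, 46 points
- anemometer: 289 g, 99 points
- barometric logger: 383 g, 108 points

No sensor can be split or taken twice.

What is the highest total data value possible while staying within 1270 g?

348

The ratio heuristic lands on radiometer + soil-moisture probe + multispectral imager + anemometer + barometric logger (280) but leaves 191 g idle.
The 336 g tied up in radiometer and soil-moisture probe is better spent on thermal camera — total rises to 348 (1194 g).
Runner-up thermal camera + soil-moisture probe + anemometer + barometric logger tops out at 322.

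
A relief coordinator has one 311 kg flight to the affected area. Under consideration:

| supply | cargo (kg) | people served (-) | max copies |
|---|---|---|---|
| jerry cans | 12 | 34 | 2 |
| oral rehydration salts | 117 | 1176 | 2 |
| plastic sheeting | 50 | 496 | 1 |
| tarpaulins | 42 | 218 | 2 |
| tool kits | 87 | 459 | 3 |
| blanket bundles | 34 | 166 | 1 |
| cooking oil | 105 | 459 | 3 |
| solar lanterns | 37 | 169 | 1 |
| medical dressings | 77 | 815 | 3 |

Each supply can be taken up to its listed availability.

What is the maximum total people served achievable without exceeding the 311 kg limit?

3167

Greedy by ratio would take 2×jerry cans + plastic sheeting + 3×medical dressings: 305 kg used, total 3009.
The 228 kg tied up in 2×jerry cans and plastic sheeting and 2×medical dressings is better spent on 2×oral rehydration salts — total rises to 3167 (311 kg).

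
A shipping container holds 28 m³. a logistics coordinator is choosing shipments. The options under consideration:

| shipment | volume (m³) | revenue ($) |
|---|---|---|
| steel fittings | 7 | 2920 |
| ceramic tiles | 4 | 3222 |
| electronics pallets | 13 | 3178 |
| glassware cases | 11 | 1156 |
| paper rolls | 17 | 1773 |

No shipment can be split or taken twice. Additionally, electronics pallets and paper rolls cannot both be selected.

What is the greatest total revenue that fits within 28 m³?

The ratio ordering already packs tightly: steel fittings + ceramic tiles + electronics pallets, 24 m³, 9320.
Next best is steel fittings + ceramic tiles + paper rolls at 7915 (28 m³) — short by 1405.

9320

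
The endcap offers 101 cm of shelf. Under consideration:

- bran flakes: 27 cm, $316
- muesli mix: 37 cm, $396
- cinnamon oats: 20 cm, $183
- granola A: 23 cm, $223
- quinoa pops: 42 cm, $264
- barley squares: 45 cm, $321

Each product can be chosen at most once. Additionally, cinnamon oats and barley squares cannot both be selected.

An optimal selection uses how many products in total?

The maximum weekly sales within 101 cm is 935.
One optimal bundle: bran flakes + muesli mix + granola A (87 cm).
Any selection reaching 935 contains exactly 3 products.

3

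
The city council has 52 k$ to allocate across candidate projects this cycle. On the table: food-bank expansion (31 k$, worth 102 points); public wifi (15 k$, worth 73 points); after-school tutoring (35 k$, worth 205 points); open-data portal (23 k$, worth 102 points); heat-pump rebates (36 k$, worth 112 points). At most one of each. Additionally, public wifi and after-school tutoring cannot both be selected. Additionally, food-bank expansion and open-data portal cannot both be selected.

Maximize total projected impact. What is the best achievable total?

205

Ranking by ratio (projected impact/k$): after-school tutoring 5.86, public wifi 4.87, open-data portal 4.43, food-bank expansion 3.29.
Taking after-school tutoring: 35 k$ used, 205 in projected impact.
Every other selection either busts 52 k$ or breaks a pairing rule or fails to beat 205.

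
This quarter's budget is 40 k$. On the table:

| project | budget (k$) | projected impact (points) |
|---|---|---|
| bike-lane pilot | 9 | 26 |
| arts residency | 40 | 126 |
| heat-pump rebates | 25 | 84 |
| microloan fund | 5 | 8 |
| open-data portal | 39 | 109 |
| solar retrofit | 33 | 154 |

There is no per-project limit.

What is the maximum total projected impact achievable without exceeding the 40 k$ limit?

The ratio ordering already packs tightly: microloan fund + solar retrofit, 38 k$, 162.

162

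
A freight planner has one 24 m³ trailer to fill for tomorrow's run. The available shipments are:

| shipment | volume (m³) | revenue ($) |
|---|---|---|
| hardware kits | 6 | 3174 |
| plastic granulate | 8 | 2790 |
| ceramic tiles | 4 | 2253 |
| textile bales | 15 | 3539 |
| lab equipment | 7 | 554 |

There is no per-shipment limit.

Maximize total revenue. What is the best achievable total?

Taking 6×ceramic tiles: 24 m³ used, 13518 in revenue.

13518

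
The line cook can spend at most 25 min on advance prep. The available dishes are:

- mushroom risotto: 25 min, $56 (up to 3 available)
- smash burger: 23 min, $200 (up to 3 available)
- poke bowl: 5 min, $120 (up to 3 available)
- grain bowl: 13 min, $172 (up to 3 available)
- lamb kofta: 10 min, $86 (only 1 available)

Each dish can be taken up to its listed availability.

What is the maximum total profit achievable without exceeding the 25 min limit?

Taking 3×poke bowl + lamb kofta: 25 min used, 446 in profit.
That's the maximum — no swap from here does better than 446.

446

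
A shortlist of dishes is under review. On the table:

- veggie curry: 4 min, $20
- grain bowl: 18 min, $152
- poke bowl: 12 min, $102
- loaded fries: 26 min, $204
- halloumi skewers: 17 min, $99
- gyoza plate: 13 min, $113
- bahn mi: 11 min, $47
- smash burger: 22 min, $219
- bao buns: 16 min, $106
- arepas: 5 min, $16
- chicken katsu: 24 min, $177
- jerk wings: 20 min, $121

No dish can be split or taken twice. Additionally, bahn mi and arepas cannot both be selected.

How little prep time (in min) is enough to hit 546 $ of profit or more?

64

Minimise min subject to total profit ≥ 546.
Taking grain bowl + smash burger + chicken katsu gives 548 (≥ 546) for 64 min.
Below 64 min the best achievable stays under 546.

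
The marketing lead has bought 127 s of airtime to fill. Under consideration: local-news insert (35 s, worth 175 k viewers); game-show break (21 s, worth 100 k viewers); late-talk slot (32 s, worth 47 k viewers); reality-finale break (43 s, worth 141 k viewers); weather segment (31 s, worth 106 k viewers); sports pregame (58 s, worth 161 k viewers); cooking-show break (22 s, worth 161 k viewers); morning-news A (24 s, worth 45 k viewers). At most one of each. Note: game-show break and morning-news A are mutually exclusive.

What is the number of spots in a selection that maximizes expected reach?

4

Optimal total is 577.
One optimal bundle: local-news insert + game-show break + reality-finale break + cooking-show break (121 s).
All optima have 4 spots.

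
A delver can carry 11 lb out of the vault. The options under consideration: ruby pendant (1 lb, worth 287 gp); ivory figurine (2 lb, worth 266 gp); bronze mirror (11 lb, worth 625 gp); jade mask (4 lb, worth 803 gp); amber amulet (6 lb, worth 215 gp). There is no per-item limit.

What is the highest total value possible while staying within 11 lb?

3157

The ratio ordering already packs tightly: 11×ruby pendant, 11 lb, 3157.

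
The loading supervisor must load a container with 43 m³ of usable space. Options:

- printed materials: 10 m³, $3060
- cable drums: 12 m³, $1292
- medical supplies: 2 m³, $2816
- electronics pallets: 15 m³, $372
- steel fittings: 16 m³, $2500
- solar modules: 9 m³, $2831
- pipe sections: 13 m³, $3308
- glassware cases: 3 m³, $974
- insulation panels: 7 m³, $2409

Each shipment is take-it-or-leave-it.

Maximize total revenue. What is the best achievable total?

14424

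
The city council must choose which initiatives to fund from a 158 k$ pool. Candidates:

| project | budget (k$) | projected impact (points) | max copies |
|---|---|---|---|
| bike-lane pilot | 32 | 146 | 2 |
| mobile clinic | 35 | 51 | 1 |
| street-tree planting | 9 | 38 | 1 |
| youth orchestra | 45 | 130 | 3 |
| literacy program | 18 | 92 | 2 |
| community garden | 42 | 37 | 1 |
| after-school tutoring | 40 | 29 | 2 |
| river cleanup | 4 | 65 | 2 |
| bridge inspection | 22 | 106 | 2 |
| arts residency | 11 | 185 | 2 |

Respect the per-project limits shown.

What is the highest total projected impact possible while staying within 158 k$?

Density check — arts residency 16.82, river cleanup 16.25, literacy program 5.11 are the best per k$.
The ratio heuristic lands on bike-lane pilot + street-tree planting + 2×literacy program + 2×river cleanup + 2×bridge inspection + 2×arts residency (1080) but leaves 7 k$ idle.
Replace street-tree planting and literacy program with bike-lane pilot: the trade gains 16 net, giving 1096 at 156 k$.
Every other selection either busts 158 k$ or exceeds an availability limit or fails to beat 1096.

1096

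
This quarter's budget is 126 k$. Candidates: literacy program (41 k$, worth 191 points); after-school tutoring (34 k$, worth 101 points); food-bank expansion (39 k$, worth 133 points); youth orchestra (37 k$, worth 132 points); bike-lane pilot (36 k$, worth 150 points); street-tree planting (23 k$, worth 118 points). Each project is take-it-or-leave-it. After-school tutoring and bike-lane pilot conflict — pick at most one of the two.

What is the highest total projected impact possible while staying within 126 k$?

474

Taking the top-ratio projects first gives literacy program + bike-lane pilot + street-tree planting for 459 (100 k$).
Replace street-tree planting with food-bank expansion: the trade gains 15 net, giving 474 at 116 k$.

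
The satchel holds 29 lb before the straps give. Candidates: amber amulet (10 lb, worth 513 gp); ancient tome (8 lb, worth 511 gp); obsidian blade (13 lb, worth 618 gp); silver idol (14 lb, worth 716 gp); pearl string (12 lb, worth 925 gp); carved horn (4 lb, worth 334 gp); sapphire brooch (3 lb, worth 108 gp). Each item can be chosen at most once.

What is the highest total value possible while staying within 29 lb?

1880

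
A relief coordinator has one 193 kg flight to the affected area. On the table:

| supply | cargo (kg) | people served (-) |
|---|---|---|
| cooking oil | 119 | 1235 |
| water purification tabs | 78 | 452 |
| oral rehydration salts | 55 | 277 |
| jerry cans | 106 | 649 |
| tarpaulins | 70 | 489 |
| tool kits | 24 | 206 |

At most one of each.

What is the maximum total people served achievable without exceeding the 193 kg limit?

Ranking by ratio (people served/kg): cooking oil 10.38, tool kits 8.58, tarpaulins 6.99, jerry cans 6.12.
Taking the top-ratio supplies first gives cooking oil + tool kits for 1441 (143 kg).
Dropping tool kits frees 24 kg; slotting in tarpaulins (70 kg) lifts the total to 1724 at 189 kg.
The closest alternative, cooking oil + oral rehydration salts, reaches only 1512.

1724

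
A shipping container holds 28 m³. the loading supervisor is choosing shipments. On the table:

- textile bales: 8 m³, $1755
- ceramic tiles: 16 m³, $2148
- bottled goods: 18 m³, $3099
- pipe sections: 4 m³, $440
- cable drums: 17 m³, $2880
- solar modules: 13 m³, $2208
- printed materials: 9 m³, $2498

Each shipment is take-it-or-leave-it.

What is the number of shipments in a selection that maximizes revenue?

2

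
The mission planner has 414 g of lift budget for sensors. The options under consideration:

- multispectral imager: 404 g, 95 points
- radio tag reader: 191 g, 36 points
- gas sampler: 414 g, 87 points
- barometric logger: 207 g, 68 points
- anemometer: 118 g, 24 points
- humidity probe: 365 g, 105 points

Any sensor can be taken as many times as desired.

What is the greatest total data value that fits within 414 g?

By data value per g: barometric logger 0.33, humidity probe 0.29, multispectral imager 0.24 lead.
Taking 2×barometric logger: 414 g used, 136 in data value.
Every other selection either busts 414 g or fails to beat 136.

136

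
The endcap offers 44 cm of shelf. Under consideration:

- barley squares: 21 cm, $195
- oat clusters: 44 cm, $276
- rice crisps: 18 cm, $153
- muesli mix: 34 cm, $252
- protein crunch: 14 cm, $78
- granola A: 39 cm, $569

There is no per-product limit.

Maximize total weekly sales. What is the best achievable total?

By weekly sales per cm: granola A 14.59, barley squares 9.29, rice crisps 8.50 lead.
The ratio ordering already packs tightly: granola A, 39 cm, 569.

569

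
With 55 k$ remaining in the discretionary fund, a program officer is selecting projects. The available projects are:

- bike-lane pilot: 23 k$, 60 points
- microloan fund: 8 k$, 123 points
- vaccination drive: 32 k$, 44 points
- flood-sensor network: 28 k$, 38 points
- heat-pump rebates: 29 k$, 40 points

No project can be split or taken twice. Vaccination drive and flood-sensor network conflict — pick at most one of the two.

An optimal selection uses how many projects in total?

Optimal total is 183.
bike-lane pilot + microloan fund hits 183 at 31 k$.
All optima have 2 projects.

2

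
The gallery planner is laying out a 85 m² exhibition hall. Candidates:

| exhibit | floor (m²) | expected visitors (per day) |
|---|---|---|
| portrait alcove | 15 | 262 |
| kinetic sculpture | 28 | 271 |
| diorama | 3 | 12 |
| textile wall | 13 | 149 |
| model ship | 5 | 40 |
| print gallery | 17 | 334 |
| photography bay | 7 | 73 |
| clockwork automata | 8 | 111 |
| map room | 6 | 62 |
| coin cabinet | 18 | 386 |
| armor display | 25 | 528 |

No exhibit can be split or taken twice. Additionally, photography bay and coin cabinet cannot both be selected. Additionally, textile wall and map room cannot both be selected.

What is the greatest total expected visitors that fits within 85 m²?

1621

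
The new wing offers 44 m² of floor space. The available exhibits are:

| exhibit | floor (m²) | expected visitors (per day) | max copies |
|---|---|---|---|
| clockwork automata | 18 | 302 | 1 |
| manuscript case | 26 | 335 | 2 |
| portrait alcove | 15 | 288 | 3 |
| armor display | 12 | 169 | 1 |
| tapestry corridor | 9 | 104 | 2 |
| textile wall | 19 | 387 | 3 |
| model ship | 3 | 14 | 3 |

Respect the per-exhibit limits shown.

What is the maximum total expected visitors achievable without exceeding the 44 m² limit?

The ratio ordering already packs tightly: 2×textile wall + 2×model ship, 44 m², 802.
No other feasible combination exceeds 802.

802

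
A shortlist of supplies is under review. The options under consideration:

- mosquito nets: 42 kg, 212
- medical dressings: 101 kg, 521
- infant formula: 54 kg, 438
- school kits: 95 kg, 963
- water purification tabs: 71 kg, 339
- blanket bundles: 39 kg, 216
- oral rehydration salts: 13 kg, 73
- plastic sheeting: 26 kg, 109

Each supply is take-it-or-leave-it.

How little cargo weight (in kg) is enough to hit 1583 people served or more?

Minimise kg subject to total people served ≥ 1583.
infant formula + school kits + blanket bundles: 1617 people served at 188 kg.
No combination under 188 kg hits 1583.

188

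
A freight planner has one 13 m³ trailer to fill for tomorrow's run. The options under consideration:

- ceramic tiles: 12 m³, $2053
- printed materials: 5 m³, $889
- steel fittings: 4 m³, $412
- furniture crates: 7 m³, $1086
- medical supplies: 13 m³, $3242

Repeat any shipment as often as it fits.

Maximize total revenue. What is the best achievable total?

3242

The ratio ordering already packs tightly: medical supplies, 13 m³, 3242.
Nothing else within 13 m³ beats 3242.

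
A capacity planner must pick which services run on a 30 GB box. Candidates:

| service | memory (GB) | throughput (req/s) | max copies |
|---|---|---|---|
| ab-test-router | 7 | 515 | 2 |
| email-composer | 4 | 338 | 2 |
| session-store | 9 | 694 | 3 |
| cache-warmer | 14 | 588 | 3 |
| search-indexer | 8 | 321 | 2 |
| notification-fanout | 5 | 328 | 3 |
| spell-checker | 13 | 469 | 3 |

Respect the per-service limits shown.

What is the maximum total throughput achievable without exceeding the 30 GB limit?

2241

Taking the top-ratio services first gives 2×email-composer + 2×session-store for 2064 (26 GB).
Replace email-composer with ab-test-router: the trade gains 177 net, giving 2241 at 29 GB.
No other feasible combination exceeds 2241.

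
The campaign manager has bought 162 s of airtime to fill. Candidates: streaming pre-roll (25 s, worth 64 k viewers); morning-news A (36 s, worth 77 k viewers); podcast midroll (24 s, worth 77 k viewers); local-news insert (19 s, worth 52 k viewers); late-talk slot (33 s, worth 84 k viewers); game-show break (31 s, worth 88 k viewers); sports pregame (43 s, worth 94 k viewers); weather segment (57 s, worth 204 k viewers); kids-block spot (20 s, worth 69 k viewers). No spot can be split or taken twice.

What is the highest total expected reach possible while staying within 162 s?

502

Ranking by ratio (expected reach/s): weather segment 3.58, kids-block spot 3.45, podcast midroll 3.21, game-show break 2.84.
Greedy by ratio would take podcast midroll + local-news insert + game-show break + weather segment + kids-block spot: 151 s used, total 490.
The 19 s tied up in local-news insert is better spent on streaming pre-roll — total rises to 502 (157 s).
Every other selection either busts 162 s or fails to beat 502.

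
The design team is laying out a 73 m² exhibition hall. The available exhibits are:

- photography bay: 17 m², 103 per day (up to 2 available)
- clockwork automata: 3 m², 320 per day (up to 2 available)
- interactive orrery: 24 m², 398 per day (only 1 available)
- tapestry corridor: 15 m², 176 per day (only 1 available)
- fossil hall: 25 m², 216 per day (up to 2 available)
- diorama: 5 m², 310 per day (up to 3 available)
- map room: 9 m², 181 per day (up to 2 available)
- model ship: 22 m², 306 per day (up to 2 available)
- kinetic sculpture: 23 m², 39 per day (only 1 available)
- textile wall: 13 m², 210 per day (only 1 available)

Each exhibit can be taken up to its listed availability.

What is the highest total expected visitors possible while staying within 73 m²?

Filling by ratio: 2×clockwork automata + interactive orrery + 3×diorama + 2×map room for 2330, with 10 m² left unused.
The 9 m² tied up in map room is better spent on textile wall — total rises to 2359 (67 m²).
Nothing else within 73 m² beats 2359.

2359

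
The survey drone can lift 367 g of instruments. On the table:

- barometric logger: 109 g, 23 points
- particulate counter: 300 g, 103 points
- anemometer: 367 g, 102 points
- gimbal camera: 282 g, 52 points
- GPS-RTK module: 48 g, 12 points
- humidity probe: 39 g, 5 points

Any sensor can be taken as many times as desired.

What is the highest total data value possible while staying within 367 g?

Taking particulate counter + GPS-RTK module: 348 g used, 115 in data value.
No other feasible combination exceeds 115.

115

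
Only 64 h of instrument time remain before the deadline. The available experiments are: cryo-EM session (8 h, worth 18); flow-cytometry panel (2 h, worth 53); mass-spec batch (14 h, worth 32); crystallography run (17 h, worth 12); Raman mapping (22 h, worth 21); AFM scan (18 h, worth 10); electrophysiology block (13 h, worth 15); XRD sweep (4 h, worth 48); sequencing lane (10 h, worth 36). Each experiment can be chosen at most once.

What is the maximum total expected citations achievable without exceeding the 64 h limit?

Taking the top-ratio experiments first gives cryo-EM session + flow-cytometry panel + mass-spec batch + electrophysiology block + XRD sweep + sequencing lane for 202 (51 h).
Dropping electrophysiology block frees 13 h; slotting in Raman mapping (22 h) lifts the total to 208 at 60 h.
No other feasible combination exceeds 208.

208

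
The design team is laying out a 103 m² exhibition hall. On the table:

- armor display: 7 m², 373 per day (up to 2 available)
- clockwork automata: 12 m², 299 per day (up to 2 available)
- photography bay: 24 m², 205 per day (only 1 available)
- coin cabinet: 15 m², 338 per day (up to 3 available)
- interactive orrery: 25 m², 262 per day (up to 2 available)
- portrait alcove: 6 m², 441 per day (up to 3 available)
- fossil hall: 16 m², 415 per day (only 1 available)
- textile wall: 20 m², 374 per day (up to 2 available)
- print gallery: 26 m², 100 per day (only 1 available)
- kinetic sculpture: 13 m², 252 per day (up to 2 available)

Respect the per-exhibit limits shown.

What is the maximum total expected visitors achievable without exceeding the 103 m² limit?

3758

2×armor display + 2×clockwork automata + 2×coin cabinet + 3×portrait alcove + fossil hall uses 102 of the 103 m² and totals 3758.
Every other selection either busts 103 m² or exceeds an availability limit or fails to beat 3758.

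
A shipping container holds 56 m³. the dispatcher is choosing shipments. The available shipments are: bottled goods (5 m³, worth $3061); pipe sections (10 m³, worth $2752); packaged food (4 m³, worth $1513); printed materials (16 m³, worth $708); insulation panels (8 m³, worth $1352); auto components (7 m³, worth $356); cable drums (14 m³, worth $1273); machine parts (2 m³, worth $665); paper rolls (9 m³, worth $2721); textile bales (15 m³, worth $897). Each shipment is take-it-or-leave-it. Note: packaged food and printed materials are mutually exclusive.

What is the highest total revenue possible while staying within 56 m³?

13337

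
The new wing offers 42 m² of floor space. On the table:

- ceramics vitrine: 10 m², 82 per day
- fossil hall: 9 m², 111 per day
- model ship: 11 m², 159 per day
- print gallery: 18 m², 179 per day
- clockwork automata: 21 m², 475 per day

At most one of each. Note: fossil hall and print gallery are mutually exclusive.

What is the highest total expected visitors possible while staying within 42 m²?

745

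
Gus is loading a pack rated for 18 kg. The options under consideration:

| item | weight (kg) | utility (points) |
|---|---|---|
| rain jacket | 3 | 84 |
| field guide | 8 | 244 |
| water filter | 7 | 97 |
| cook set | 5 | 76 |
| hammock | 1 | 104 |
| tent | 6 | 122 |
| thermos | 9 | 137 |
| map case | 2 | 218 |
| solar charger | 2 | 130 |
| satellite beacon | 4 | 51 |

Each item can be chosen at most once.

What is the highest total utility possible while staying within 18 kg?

Taking rain jacket + field guide + hammock + map case + solar charger: 16 kg used, 780 in utility.
The spare 2 kg is too small for any remaining item, and no exchange beats 780.

780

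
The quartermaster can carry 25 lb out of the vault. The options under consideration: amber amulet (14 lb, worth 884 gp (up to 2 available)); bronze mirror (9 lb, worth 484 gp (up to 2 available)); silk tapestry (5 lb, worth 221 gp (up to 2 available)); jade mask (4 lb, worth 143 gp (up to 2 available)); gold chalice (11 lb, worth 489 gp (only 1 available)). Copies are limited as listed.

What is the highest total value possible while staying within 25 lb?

1373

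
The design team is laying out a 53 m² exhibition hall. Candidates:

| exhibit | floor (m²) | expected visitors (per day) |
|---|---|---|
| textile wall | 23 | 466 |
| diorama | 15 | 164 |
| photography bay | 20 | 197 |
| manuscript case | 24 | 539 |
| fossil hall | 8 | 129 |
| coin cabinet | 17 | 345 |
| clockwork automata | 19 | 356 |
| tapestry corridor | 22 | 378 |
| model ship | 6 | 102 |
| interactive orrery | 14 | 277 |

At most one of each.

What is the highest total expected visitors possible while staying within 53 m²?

1107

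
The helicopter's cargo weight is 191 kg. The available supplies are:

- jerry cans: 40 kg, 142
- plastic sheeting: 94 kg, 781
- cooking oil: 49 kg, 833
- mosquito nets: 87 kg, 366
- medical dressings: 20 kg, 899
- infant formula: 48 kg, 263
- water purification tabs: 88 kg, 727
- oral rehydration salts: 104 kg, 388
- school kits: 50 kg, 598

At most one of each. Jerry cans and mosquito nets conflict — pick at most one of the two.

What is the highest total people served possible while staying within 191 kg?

2593

Best packing: cooking oil + medical dressings + infant formula + school kits — 167 kg, 2593 total.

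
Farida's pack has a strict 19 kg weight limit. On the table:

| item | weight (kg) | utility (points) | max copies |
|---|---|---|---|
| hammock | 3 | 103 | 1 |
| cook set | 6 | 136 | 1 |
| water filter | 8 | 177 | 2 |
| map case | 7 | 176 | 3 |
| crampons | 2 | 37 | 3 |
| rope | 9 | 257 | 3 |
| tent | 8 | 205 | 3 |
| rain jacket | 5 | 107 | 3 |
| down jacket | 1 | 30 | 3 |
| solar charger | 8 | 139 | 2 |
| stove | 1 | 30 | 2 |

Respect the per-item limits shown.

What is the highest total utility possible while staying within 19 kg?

547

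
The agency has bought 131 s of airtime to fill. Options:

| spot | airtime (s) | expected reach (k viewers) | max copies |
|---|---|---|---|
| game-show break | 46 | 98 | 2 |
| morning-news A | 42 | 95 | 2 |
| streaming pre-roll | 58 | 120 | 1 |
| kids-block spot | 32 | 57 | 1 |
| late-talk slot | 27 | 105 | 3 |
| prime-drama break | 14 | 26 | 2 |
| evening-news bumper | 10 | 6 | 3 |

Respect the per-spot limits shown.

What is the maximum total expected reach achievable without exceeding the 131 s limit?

Ranking by ratio (expected reach/s): late-talk slot 3.89, morning-news A 2.26, game-show break 2.13, streaming pre-roll 2.07.
The ratio heuristic lands on morning-news A + 3×late-talk slot (410) but leaves 8 s idle.
Replace morning-news A with game-show break: the trade gains 3 net, giving 413 at 127 s.
Nothing else within 131 s beats 413.

413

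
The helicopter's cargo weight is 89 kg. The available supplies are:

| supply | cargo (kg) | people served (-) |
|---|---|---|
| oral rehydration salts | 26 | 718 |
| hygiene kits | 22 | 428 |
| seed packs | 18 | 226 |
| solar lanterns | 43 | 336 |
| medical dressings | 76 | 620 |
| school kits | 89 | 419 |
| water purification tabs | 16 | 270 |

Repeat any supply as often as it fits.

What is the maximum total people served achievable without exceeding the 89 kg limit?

2154

By people served per kg: oral rehydration salts 27.62, hygiene kits 19.45, water purification tabs 16.88, seed packs 12.56 lead.
Best packing: 3×oral rehydration salts — 78 kg, 2154 total.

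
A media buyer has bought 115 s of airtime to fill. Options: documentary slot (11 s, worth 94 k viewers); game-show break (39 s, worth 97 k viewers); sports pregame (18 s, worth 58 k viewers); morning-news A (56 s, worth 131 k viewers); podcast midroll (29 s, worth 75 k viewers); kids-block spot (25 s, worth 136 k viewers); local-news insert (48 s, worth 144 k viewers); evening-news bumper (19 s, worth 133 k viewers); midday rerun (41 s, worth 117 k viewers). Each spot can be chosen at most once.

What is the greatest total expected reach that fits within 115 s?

Density check — documentary slot 8.55, evening-news bumper 7.00, kids-block spot 5.44, sports pregame 3.22 are the best per s.
Documentary slot + sports pregame + kids-block spot + evening-news bumper + midday rerun uses 114 of the 115 s and totals 538.
That's the maximum — no swap from here does better than 538.

538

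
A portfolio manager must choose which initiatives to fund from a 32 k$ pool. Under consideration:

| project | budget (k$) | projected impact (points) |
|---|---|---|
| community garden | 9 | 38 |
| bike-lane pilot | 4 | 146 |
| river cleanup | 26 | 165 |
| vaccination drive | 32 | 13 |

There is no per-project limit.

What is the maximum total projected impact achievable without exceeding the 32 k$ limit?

1168

Taking 8×bike-lane pilot: 32 k$ used, 1168 in projected impact.
Nothing else within 32 k$ beats 1168.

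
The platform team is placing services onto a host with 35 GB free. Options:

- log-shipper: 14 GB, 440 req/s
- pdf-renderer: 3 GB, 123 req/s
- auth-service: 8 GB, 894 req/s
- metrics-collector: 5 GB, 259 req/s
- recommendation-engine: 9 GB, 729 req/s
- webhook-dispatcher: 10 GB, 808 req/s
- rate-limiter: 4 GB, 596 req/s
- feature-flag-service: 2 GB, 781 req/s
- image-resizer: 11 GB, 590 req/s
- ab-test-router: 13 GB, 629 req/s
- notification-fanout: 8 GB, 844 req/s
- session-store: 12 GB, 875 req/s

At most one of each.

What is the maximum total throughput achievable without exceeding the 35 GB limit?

Ranking by ratio (throughput/GB): feature-flag-service 390.50, rate-limiter 149.00, auth-service 111.75, notification-fanout 105.50.
Filling by ratio: pdf-renderer + auth-service + recommendation-engine + rate-limiter + feature-flag-service + notification-fanout for 3967, with 1 GB left unused.
Dropping recommendation-engine frees 9 GB; slotting in webhook-dispatcher (10 GB) lifts the total to 4046 at 35 GB.

4046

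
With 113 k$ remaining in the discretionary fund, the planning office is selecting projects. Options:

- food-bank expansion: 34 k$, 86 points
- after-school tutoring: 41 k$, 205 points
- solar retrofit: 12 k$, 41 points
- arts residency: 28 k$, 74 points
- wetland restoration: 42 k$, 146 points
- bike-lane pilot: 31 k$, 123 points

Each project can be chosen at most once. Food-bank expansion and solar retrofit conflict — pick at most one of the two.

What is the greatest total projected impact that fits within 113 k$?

By projected impact per k$: after-school tutoring 5.00, bike-lane pilot 3.97, wetland restoration 3.48, solar retrofit 3.42 lead.
Best packing: after-school tutoring + solar retrofit + arts residency + bike-lane pilot — 112 k$, 443 total.
That's the maximum — no feasible swap from here does better than 443.

443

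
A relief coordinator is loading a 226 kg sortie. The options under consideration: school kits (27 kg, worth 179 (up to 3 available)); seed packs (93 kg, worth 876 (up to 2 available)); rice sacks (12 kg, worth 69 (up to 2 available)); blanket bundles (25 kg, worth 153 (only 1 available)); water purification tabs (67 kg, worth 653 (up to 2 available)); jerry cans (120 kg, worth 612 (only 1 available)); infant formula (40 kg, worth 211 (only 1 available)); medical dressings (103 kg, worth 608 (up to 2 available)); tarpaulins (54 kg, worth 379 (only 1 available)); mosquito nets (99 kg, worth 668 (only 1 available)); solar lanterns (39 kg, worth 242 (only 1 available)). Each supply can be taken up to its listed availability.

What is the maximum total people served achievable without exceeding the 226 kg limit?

2000

Taking the top-ratio supplies first gives school kits + 2×water purification tabs + tarpaulins for 1864 (215 kg).
Replace 2×water purification tabs and tarpaulins with 2×seed packs + rice sacks: the trade gains 136 net, giving 2000 at 225 kg.
Every other selection either busts 226 kg or exceeds an availability limit or fails to beat 2000.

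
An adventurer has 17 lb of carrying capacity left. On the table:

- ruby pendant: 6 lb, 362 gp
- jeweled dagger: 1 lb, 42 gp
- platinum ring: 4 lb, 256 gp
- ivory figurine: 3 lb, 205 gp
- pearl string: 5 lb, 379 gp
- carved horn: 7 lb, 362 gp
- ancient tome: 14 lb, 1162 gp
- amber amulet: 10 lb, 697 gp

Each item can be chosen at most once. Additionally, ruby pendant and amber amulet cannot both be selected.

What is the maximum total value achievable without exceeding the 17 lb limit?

Taking ivory figurine + ancient tome: 17 lb used, 1367 in value.

1367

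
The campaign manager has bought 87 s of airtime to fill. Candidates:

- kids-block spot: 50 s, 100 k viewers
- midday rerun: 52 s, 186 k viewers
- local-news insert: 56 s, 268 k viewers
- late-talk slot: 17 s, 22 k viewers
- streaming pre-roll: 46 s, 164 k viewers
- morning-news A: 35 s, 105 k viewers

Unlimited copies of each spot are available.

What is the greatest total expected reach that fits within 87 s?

Filling by ratio: local-news insert + late-talk slot for 290, with 14 s left unused.
Replace local-news insert and late-talk slot with midday rerun + morning-news A: the trade gains 1 net, giving 291 at 87 s.
No other feasible combination exceeds 291.

291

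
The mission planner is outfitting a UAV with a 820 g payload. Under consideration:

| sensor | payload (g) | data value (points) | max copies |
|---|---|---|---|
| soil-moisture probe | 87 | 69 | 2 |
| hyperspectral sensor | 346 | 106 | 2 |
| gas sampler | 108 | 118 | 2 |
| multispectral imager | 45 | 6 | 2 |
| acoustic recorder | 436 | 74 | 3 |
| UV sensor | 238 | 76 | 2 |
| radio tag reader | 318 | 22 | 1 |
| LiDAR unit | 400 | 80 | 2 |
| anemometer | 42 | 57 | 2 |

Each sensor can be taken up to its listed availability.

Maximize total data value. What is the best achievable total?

594

Density check — anemometer 1.36, gas sampler 1.09, soil-moisture probe 0.79, UV sensor 0.32 are the best per g.
Taking the top-ratio sensors first gives 2×soil-moisture probe + 2×gas sampler + 2×multispectral imager + UV sensor + 2×anemometer for 576 (802 g).
The 328 g tied up in 2×multispectral imager and UV sensor is better spent on hyperspectral sensor — total rises to 594 (820 g).
That's the maximum — no swap from here does better than 594.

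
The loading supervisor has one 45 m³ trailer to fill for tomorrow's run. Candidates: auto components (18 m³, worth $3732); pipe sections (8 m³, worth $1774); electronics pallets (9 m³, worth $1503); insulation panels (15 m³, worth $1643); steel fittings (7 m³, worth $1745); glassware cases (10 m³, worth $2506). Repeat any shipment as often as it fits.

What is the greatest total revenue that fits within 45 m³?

By revenue per m³: glassware cases 250.60, steel fittings 249.29, pipe sections 221.75, auto components 207.33 lead.
A density-first pass picks 4×glassware cases — 10024 at 40 m³.
The 30 m³ tied up in 3×glassware cases is better spent on 5×steel fittings — total rises to 11231 (45 m³).
No other feasible combination exceeds 11231.

11231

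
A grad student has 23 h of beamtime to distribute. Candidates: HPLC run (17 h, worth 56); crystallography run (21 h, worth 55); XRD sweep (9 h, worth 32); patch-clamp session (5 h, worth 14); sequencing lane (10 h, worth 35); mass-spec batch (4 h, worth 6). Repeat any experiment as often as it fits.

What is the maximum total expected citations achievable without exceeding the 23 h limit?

By expected citations per h: XRD sweep 3.56, sequencing lane 3.50, HPLC run 3.29 lead.
Taking 2×XRD sweep + patch-clamp session: 23 h used, 78 in expected citations.
No other feasible combination exceeds 78.

78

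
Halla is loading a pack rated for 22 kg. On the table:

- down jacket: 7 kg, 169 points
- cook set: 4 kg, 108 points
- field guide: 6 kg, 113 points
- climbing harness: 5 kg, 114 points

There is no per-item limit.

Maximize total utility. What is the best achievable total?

Ranking by ratio (utility/kg): cook set 27.00, down jacket 24.14, climbing harness 22.80.
A density-first pass picks 5×cook set — 540 at 20 kg.
The 12 kg tied up in 3×cook set is better spent on 2×down jacket — total rises to 554 (22 kg).
Nothing else within 22 kg beats 554.

554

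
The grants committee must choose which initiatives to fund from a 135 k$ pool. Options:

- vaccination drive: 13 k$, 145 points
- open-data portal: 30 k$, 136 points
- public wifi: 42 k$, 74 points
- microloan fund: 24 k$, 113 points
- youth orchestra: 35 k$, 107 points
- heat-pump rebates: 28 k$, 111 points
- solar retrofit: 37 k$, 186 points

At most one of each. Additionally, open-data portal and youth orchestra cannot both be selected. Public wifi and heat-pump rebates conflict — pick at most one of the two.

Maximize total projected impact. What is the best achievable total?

691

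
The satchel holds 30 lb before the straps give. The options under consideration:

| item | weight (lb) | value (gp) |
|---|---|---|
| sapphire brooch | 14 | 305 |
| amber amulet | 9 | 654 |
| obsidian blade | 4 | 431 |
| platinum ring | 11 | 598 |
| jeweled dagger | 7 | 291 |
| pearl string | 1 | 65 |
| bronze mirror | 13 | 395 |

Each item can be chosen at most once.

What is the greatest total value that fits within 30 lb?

1748

Best packing: amber amulet + obsidian blade + platinum ring + pearl string — 25 lb, 1748 total.
The closest alternative, amber amulet + obsidian blade + platinum ring, reaches only 1683.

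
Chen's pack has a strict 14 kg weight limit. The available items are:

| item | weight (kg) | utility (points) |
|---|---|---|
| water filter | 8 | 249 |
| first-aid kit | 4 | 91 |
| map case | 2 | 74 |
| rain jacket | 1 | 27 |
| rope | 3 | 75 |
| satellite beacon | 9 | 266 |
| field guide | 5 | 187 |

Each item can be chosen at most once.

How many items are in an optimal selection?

The maximum utility within 14 kg is 463.
water filter + rain jacket + field guide hits 463 at 14 kg.
Every optimal selection uses 3 items.

3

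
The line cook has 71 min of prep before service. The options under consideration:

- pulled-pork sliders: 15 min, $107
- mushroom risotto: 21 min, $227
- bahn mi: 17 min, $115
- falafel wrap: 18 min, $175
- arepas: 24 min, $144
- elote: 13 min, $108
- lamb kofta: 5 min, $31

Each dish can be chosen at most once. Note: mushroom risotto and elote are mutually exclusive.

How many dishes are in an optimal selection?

Best achievable profit is 624.
pulled-pork sliders + mushroom risotto + bahn mi + falafel wrap hits 624 at 71 min.
Any selection reaching 624 contains exactly 4 dishes.

4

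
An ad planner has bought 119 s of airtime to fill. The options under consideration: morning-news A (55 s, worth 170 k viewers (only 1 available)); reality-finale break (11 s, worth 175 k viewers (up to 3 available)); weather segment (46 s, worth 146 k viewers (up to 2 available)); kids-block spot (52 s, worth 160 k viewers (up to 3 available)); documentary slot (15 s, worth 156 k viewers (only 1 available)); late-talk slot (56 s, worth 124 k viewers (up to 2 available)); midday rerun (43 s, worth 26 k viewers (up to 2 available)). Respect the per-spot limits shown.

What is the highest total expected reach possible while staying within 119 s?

851

Greedy by ratio would take 3×reality-finale break + weather segment + documentary slot: 94 s used, total 827.
Dropping weather segment frees 46 s; slotting in morning-news A (55 s) lifts the total to 851 at 103 s.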